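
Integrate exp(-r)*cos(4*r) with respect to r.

4*exp(-r)*sin(4*r)/17 - exp(-r)*cos(4*r)/17 + C

Let I denote the integral. Integrate by parts with u = cos(4*r), dv = exp(-r) dr, so v = -exp(-r): I = -exp(-r)*cos(4*r) − 4·∫ exp(-r)*sin(4*r) dr.
Apply parts again with u = sin(4*r), dv = exp(-r) dr: ∫ exp(-r)*sin(4*r) dr = -exp(-r)*sin(4*r) + 4·I. Substituting back brings back I: I = 4*exp(-r)*sin(4*r) - exp(-r)*cos(4*r) − 16·I.
Solving for I: (1 + 16)·I equals the remaining terms, so I = (1/17)·(4*exp(-r)*sin(4*r) - exp(-r)*cos(4*r)).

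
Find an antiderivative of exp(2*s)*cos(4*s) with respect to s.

Let I denote the integral. Integrate by parts with u = cos(4*s), dv = exp(2*s) ds, so v = exp(2*s)/2: I = exp(2*s)*cos(4*s)/2 + 2·∫ exp(2*s)*sin(4*s) ds.
Apply parts again with u = sin(4*s), dv = exp(2*s) ds: ∫ exp(2*s)*sin(4*s) ds = exp(2*s)*sin(4*s)/2 − 2·I. Substituting back brings back I: I = exp(2*s)*sin(4*s) + exp(2*s)*cos(4*s)/2 − 4·I.
Solving for I: (1 + 4)·I equals the remaining terms, so I = (1/5)·(exp(2*s)*sin(4*s) + exp(2*s)*cos(4*s)/2).

exp(2*s)*sin(4*s)/5 + exp(2*s)*cos(4*s)/10 + C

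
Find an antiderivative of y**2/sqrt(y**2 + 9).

Substitute y = 3·tan(θ), so dy = 3·sec(θ)^2 dθ and the radical becomes sqrt(y**2 + 9) = 3·sec(θ) by the Pythagorean identity.
Integrate the resulting trig expression in θ, then back-substitute tan(θ) = y/3, sec(θ) = sqrt(y**2 + 9)/3 (absorbing any constant into C).

y*sqrt(y**2 + 9)/2 - 9*log(y + sqrt(y**2 + 9))/2 + C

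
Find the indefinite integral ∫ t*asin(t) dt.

Use integration by parts with u = arcsin(t), dv = t dt.
Then du = 1/sqrt(-t**2 + 1) dt.

t**2*asin(t)/2 + t*sqrt(-t**2 + 1)/4 - asin(t)/4 + C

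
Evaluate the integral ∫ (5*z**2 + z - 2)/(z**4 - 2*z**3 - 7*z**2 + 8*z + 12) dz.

23*log(z - 3)/10 - 5*log(z - 2)/3 + log(z + 1)/6 - 4*log(z + 2)/5 + C

Factor the denominator: (z - 3)*(z - 2)*(z + 1)*(z + 2).
Partial-fraction decomposition: -4/(5*(z + 2)) + 1/(6*(z + 1)) - 5/(3*(z - 2)) + 23/(10*(z - 3)).
Integrate each term: A/(z−a) contributes A·log|z−a|.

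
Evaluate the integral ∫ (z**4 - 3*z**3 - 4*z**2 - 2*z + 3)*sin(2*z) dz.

Use integration by parts with u = z**4 - 3*z**3 - 4*z**2 - 2*z + 3, dv = sin(2*z) dz, so v = -cos(2*z)/2.
Apply parts 4 times (tabular method): alternate signs, differentiate u down to 0, integrate dv up.

-z**4*cos(2*z)/2 + z**3*sin(2*z) + 3*z**3*cos(2*z)/2 - 9*z**2*sin(2*z)/4 + 7*z**2*cos(2*z)/2 - 7*z*sin(2*z)/2 - 5*z*cos(2*z)/4 + 5*sin(2*z)/8 - 13*cos(2*z)/4 + C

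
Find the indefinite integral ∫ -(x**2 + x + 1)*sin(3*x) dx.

x**2*cos(3*x)/3 - 2*x*sin(3*x)/9 + x*cos(3*x)/3 - sin(3*x)/9 + 7*cos(3*x)/27 + C

Use integration by parts with u = x**2 + x + 1, dv = -sin(3*x) dx, so v = cos(3*x)/3.
Apply parts 2 times (tabular method): alternate signs, differentiate u down to 0, integrate dv up.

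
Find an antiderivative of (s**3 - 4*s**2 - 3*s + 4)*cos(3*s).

Use integration by parts with u = s**3 - 4*s**2 - 3*s + 4, dv = cos(3*s) ds, so v = sin(3*s)/3.
Apply parts 3 times (tabular method): alternate signs, differentiate u down to 0, integrate dv up.

s**3*sin(3*s)/3 - 4*s**2*sin(3*s)/3 + s**2*cos(3*s)/3 - 11*s*sin(3*s)/9 - 8*s*cos(3*s)/9 + 44*sin(3*s)/27 - 11*cos(3*s)/27 + C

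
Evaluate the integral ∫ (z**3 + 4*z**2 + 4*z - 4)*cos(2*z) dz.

Use integration by parts with u = z**3 + 4*z**2 + 4*z - 4, dv = cos(2*z) dz, so v = sin(2*z)/2.
Apply parts 3 times (tabular method): alternate signs, differentiate u down to 0, integrate dv up.

z**3*sin(2*z)/2 + 2*z**2*sin(2*z) + 3*z**2*cos(2*z)/4 + 5*z*sin(2*z)/4 + 2*z*cos(2*z) - 3*sin(2*z) + 5*cos(2*z)/8 + C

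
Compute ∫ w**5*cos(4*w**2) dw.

w**4*sin(4*w**2)/8 + w**2*cos(4*w**2)/16 - sin(4*w**2)/64 + C

Let u = w², du = 2w dw; rewrite as (1/2)∫ u^2·cos(4u) du.
Now integrate by parts 2 times.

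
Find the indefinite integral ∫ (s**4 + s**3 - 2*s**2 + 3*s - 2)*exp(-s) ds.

Use integration by parts with u = s**4 + s**3 - 2*s**2 + 3*s - 2, dv = exp(-s) ds, so v = -exp(-s).
Apply parts 4 times (tabular method): alternate signs, differentiate u down to 0, integrate dv up.

(-s**4 - 5*s**3 - 13*s**2 - 29*s - 27)*exp(-s) + C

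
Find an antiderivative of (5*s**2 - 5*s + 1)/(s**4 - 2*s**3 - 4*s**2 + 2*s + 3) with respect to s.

Factor the denominator: (s - 3)*(s - 1)*(s + 1)**2.
Partial-fraction decomposition: -27/(32*(s + 1)) + 11/(8*(s + 1)**2) - 1/(8*(s - 1)) + 31/(32*(s - 3)).
Integrate each term; A/(s−a) gives A·log|s−a|; A/(s−a)² gives −A/(s−a).

31*log(s - 3)/32 - log(s - 1)/8 - 27*log(s + 1)/32 - 11/(8*s + 8) + C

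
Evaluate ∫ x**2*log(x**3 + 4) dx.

x**3*log(x**3 + 4)/3 - x**3/3 + 4*log(x**3 + 4)/3 + C

Let u = x**3 + 4, so du = (3*x**2) dx.
The integral becomes (1/3)·∫ log(u) du; integrate by parts with u′=log(u), dv′=du.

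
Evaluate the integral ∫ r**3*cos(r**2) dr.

Let u = r², du = 2r dr; rewrite as (1/2)∫ u^1·cos(1u) du.
Now integrate by parts 1 time.

r**2*sin(r**2)/2 + cos(r**2)/2 + C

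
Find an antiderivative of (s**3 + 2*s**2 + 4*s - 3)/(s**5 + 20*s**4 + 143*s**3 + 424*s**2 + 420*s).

-log(s)/140 + 11*log(s + 2)/120 - 49*log(s + 5)/15 + 57*log(s + 6)/8 - 138*log(s + 7)/35 + C

Factor the denominator: s*(s + 2)*(s + 5)*(s + 6)*(s + 7).
Partial-fraction decomposition: -138/(35*(s + 7)) + 57/(8*(s + 6)) - 49/(15*(s + 5)) + 11/(120*(s + 2)) - 1/(140*s).
Integrate each term: A/(s−a) contributes A·log|s−a|.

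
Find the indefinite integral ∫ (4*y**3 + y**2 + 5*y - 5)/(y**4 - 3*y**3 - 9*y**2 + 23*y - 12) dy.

Factor the denominator: (y - 4)*(y - 1)**2*(y + 3).
Partial-fraction decomposition: 17/(16*(y + 3)) - 233/(144*(y - 1)) - 5/(12*(y - 1)**2) + 41/(9*(y - 4)).
Integrate each term; A/(y−a) gives A·log|y−a|; A/(y−a)² gives −A/(y−a).

41*log(y - 4)/9 - 233*log(y - 1)/144 + 17*log(y + 3)/16 + 5/(12*y - 12) + C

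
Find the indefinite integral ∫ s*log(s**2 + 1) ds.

Let u = s**2 + 1, so du = (2*s) ds.
The integral becomes (1/2)·∫ log(u) du; integrate by parts with u′=log(u), dv′=du.

s**2*log(s**2 + 1)/2 - s**2/2 + log(s**2 + 1)/2 + C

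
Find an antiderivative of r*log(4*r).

Use integration by parts with u = log(4*r), dv = r dr.
Then du = 1/r dr and v = r**2/2.

r**2*(log(r) + 2*log(2))/2 - r**2/4 + C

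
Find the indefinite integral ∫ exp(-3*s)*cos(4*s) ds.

Let I denote the integral. Integrate by parts with u = cos(4*s), dv = exp(-3*s) ds, so v = -exp(-3*s)/3: I = -exp(-3*s)*cos(4*s)/3 − (4/3)·∫ exp(-3*s)*sin(4*s) ds.
Apply parts again with u = sin(4*s), dv = exp(-3*s) ds: ∫ exp(-3*s)*sin(4*s) ds = -exp(-3*s)*sin(4*s)/3 + (4/3)·I. Substituting back brings back I: I = 4*exp(-3*s)*sin(4*s)/9 - exp(-3*s)*cos(4*s)/3 − (16/9)·I.
Solving for I: (1 + 16/9)·I equals the remaining terms, so I = (9/25)·(4*exp(-3*s)*sin(4*s)/9 - exp(-3*s)*cos(4*s)/3).

4*exp(-3*s)*sin(4*s)/25 - 3*exp(-3*s)*cos(4*s)/25 + C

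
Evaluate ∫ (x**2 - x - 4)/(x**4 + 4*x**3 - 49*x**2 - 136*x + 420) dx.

log(x - 6)/22 + log(x - 2)/126 + 13*log(x + 5)/77 - 2*log(x + 7)/9 + C

Factor the denominator: (x - 6)*(x - 2)*(x + 5)*(x + 7).
Partial-fraction decomposition: -2/(9*(x + 7)) + 13/(77*(x + 5)) + 1/(126*(x - 2)) + 1/(22*(x - 6)).
Integrate each term: A/(x−a) contributes A·log|x−a|.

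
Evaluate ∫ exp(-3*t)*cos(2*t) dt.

Let I denote the integral. Integrate by parts with u = cos(2*t), dv = exp(-3*t) dt, so v = -exp(-3*t)/3: I = -exp(-3*t)*cos(2*t)/3 − (2/3)·∫ exp(-3*t)*sin(2*t) dt.
Apply parts again with u = sin(2*t), dv = exp(-3*t) dt: ∫ exp(-3*t)*sin(2*t) dt = -exp(-3*t)*sin(2*t)/3 + (2/3)·I. Substituting back brings back I: I = 2*exp(-3*t)*sin(2*t)/9 - exp(-3*t)*cos(2*t)/3 − (4/9)·I.
Solving for I: (1 + 4/9)·I equals the remaining terms, so I = (9/13)·(2*exp(-3*t)*sin(2*t)/9 - exp(-3*t)*cos(2*t)/3).

2*exp(-3*t)*sin(2*t)/13 - 3*exp(-3*t)*cos(2*t)/13 + C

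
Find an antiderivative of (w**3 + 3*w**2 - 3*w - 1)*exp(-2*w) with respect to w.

(-4*w**3 - 18*w**2 - 6*w + 1)*exp(-2*w)/8 + C

Use integration by parts with u = w**3 + 3*w**2 - 3*w - 1, dv = exp(-2*w) dw, so v = -exp(-2*w)/2.
Apply parts 3 times (tabular method): alternate signs, differentiate u down to 0, integrate dv up.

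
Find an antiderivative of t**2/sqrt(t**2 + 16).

Substitute t = 4·tan(θ), so dt = 4·sec(θ)^2 dθ and the radical becomes sqrt(t**2 + 16) = 4·sec(θ) by the Pythagorean identity.
Integrate the resulting trig expression in θ, then back-substitute tan(θ) = t/4, sec(θ) = sqrt(t**2 + 16)/4 (absorbing any constant into C).

t*sqrt(t**2 + 16)/2 - 8*log(t + sqrt(t**2 + 16)) + C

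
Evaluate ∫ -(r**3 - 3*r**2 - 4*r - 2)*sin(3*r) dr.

Use integration by parts with u = r**3 - 3*r**2 - 4*r - 2, dv = -sin(3*r) dr, so v = cos(3*r)/3.
Apply parts 3 times (tabular method): alternate signs, differentiate u down to 0, integrate dv up.

r**3*cos(3*r)/3 - r**2*sin(3*r)/3 - r**2*cos(3*r) + 2*r*sin(3*r)/3 - 14*r*cos(3*r)/9 + 14*sin(3*r)/27 - 4*cos(3*r)/9 + C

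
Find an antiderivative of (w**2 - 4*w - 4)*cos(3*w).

Use integration by parts with u = w**2 - 4*w - 4, dv = cos(3*w) dw, so v = sin(3*w)/3.
Apply parts 2 times (tabular method): alternate signs, differentiate u down to 0, integrate dv up.

w**2*sin(3*w)/3 - 4*w*sin(3*w)/3 + 2*w*cos(3*w)/9 - 38*sin(3*w)/27 - 4*cos(3*w)/9 + C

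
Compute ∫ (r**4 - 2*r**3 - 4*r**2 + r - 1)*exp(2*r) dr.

Use integration by parts with u = r**4 - 2*r**3 - 4*r**2 + r - 1, dv = exp(2*r) dr, so v = exp(2*r)/2.
Apply parts 4 times (tabular method): alternate signs, differentiate u down to 0, integrate dv up.

(2*r**4 - 8*r**3 + 4*r**2 - 2*r - 1)*exp(2*r)/4 + C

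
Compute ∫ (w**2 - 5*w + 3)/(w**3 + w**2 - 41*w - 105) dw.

17*log(w - 7)/120 - 27*log(w + 3)/20 + 53*log(w + 5)/24 + C

Factor the denominator: (w - 7)*(w + 3)*(w + 5).
Partial-fraction decomposition: 53/(24*(w + 5)) - 27/(20*(w + 3)) + 17/(120*(w - 7)).
Integrate each term: A/(w−a) contributes A·log|w−a|.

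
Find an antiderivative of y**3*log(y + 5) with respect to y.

y**4*log(y + 5)/4 - y**4/16 + 5*y**3/12 - 25*y**2/8 + 125*y/4 - 625*log(y + 5)/4 + C

Use integration by parts with u = log(y + 5), dv = y**3 dy.
Then du = 1/(y + 5) dy and v = y**4/4.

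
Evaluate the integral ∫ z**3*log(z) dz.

Use integration by parts with u = log(z), dv = z**3 dz.
Then du = 1/z dz and v = z**4/4.

z**4*log(z)/4 - z**4/16 + C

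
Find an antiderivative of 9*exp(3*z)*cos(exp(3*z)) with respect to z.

3*sin(exp(3*z)) + C

Let u = exp(3*z), so du = (3*exp(3*z)) dz.
Rewriting, the integral becomes 3·∫ cos(u) du = 3·sin(u).
Substituting back, u = exp(3*z).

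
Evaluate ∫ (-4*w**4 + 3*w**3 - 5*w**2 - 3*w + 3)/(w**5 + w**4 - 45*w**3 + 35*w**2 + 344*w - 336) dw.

-30854*log(w - 4)/17787 - log(w - 1)/48 + 219*log(w + 3)/392 - 5427*log(w + 7)/1936 + 307/(77*w - 308) + C

Factor the denominator: (w - 4)**2*(w - 1)*(w + 3)*(w + 7).
Partial-fraction decomposition: -5427/(1936*(w + 7)) + 219/(392*(w + 3)) - 1/(48*(w - 1)) - 30854/(17787*(w - 4)) - 307/(77*(w - 4)**2).
Integrate each term; A/(w−a) gives A·log|w−a|; A/(w−a)² gives −A/(w−a).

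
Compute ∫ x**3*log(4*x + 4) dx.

Use integration by parts with u = log(4*x + 4), dv = x**3 dx.
Then du = 4/(4*x + 4) dx and v = x**4/4.

x**4*log(4*x + 4)/4 - x**4/16 + x**3/12 - x**2/8 + x/4 - log(x + 1)/4 + C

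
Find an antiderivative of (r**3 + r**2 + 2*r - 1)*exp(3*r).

Use integration by parts with u = r**3 + r**2 + 2*r - 1, dv = exp(3*r) dr, so v = exp(3*r)/3.
Apply parts 3 times (tabular method): alternate signs, differentiate u down to 0, integrate dv up.

(3*r**3 + 6*r - 5)*exp(3*r)/9 + C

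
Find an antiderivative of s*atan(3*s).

s**2*atan(3*s)/2 - s/6 + atan(3*s)/18 + C

Use integration by parts with u = arctan(3*s), dv = s ds.
Then du = 3/(9*s**2 + 1) ds.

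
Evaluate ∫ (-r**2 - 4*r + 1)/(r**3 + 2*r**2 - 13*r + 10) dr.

-11*log(r - 2)/7 + 2*log(r - 1)/3 - 2*log(r + 5)/21 + C

Factor the denominator: (r - 2)*(r - 1)*(r + 5).
Partial-fraction decomposition: -2/(21*(r + 5)) + 2/(3*(r - 1)) - 11/(7*(r - 2)).
Integrate each term: A/(r−a) contributes A·log|r−a|.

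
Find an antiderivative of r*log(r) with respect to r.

Use integration by parts with u = log(r), dv = r dr.
Then du = 1/r dr and v = r**2/2.

r**2*log(r)/2 - r**2/4 + C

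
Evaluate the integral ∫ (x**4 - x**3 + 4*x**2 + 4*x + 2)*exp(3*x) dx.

(27*x**4 - 63*x**3 + 171*x**2 - 6*x + 56)*exp(3*x)/81 + C

Use integration by parts with u = x**4 - x**3 + 4*x**2 + 4*x + 2, dv = exp(3*x) dx, so v = exp(3*x)/3.
Apply parts 4 times (tabular method): alternate signs, differentiate u down to 0, integrate dv up.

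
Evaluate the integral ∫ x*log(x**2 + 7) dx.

Let u = x**2 + 7, so du = (2*x) dx.
The integral becomes (1/2)·∫ log(u) du; integrate by parts with u′=log(u), dv′=du.

x**2*log(x**2 + 7)/2 - x**2/2 + 7*log(x**2 + 7)/2 + C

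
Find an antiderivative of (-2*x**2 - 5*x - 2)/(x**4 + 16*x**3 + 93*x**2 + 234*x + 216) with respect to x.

Factor the denominator: (x + 3)**2*(x + 4)*(x + 6).
Partial-fraction decomposition: 22/(9*(x + 6)) - 7/(x + 4) + 41/(9*(x + 3)) - 5/(3*(x + 3)**2).
Integrate each term; A/(x−a) gives A·log|x−a|; A/(x−a)² gives −A/(x−a).

41*log(x + 3)/9 - 7*log(x + 4) + 22*log(x + 6)/9 + 5/(3*x + 9) + C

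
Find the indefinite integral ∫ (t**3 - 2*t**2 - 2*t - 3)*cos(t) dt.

t**3*sin(t) - 2*t**2*sin(t) + 3*t**2*cos(t) - 8*t*sin(t) - 4*t*cos(t) + sin(t) - 8*cos(t) + C

Use integration by parts with u = t**3 - 2*t**2 - 2*t - 3, dv = cos(t) dt, so v = sin(t).
Apply parts 3 times (tabular method): alternate signs, differentiate u down to 0, integrate dv up.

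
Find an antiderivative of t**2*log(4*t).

t**3*(log(t) + 2*log(2))/3 - t**3/9 + C

Use integration by parts with u = log(4*t), dv = t**2 dt.
Then du = 1/t dt and v = t**3/3.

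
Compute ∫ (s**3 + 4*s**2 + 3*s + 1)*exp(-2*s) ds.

Use integration by parts with u = s**3 + 4*s**2 + 3*s + 1, dv = exp(-2*s) ds, so v = -exp(-2*s)/2.
Apply parts 3 times (tabular method): alternate signs, differentiate u down to 0, integrate dv up.

(-4*s**3 - 22*s**2 - 34*s - 21)*exp(-2*s)/8 + C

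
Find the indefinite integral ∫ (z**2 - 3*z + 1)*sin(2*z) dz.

Use integration by parts with u = z**2 - 3*z + 1, dv = sin(2*z) dz, so v = -cos(2*z)/2.
Apply parts 2 times (tabular method): alternate signs, differentiate u down to 0, integrate dv up.

-z**2*cos(2*z)/2 + z*sin(2*z)/2 + 3*z*cos(2*z)/2 - 3*sin(2*z)/4 - cos(2*z)/4 + C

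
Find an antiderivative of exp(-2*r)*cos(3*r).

Let I denote the integral. Integrate by parts with u = cos(3*r), dv = exp(-2*r) dr, so v = -exp(-2*r)/2: I = -exp(-2*r)*cos(3*r)/2 − (3/2)·∫ exp(-2*r)*sin(3*r) dr.
Apply parts again with u = sin(3*r), dv = exp(-2*r) dr: ∫ exp(-2*r)*sin(3*r) dr = -exp(-2*r)*sin(3*r)/2 + (3/2)·I. Substituting back brings back I: I = 3*exp(-2*r)*sin(3*r)/4 - exp(-2*r)*cos(3*r)/2 − (9/4)·I.
Solving for I: (1 + 9/4)·I equals the remaining terms, so I = (4/13)·(3*exp(-2*r)*sin(3*r)/4 - exp(-2*r)*cos(3*r)/2).

3*exp(-2*r)*sin(3*r)/13 - 2*exp(-2*r)*cos(3*r)/13 + C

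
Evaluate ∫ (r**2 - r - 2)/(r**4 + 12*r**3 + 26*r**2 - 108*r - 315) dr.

Factor the denominator: (r - 3)*(r + 3)*(r + 5)*(r + 7).
Partial-fraction decomposition: -27/(40*(r + 7)) + 7/(8*(r + 5)) - 5/(24*(r + 3)) + 1/(120*(r - 3)).
Integrate each term: A/(r−a) contributes A·log|r−a|.

log(r - 3)/120 - 5*log(r + 3)/24 + 7*log(r + 5)/8 - 27*log(r + 7)/40 + C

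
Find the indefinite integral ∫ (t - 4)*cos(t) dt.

t*sin(t) - 4*sin(t) + cos(t) + C

Use integration by parts with u = t - 4, dv = cos(t) dt, so v = sin(t).
Apply parts 1 times (tabular method): alternate signs, differentiate u down to 0, integrate dv up.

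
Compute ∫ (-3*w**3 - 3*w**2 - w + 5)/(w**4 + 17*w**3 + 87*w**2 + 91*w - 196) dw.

Factor the denominator: (w - 1)*(w + 4)*(w + 7)**2.
Partial-fraction decomposition: 13/(32*(w + 7)) + 149/(4*(w + 7)**2) - 17/(5*(w + 4)) - 1/(160*(w - 1)).
Integrate each term; A/(w−a) gives A·log|w−a|; A/(w−a)² gives −A/(w−a).

-log(w - 1)/160 - 17*log(w + 4)/5 + 13*log(w + 7)/32 - 149/(4*w + 28) + C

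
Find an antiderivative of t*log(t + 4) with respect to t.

Use integration by parts with u = log(t + 4), dv = t dt.
Then du = 1/(t + 4) dt and v = t**2/2.

t**2*log(t + 4)/2 - t**2/4 + 2*t - 8*log(t + 4) + C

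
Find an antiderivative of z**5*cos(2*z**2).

z**4*sin(2*z**2)/4 + z**2*cos(2*z**2)/4 - sin(2*z**2)/8 + C

Let u = z², du = 2z dz; rewrite as (1/2)∫ u^2·cos(2u) du.
Now integrate by parts 2 times.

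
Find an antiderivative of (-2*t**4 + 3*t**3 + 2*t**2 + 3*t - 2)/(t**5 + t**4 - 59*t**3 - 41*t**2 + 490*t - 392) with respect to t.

-914*log(t - 7)/1155 - 2*log(t - 2)/135 + log(t - 1)/60 + 343*log(t + 4)/495 - 1439*log(t + 7)/756 + C

Factor the denominator: (t - 7)*(t - 2)*(t - 1)*(t + 4)*(t + 7).
Partial-fraction decomposition: -1439/(756*(t + 7)) + 343/(495*(t + 4)) + 1/(60*(t - 1)) - 2/(135*(t - 2)) - 914/(1155*(t - 7)).
Integrate each term: A/(t−a) contributes A·log|t−a|.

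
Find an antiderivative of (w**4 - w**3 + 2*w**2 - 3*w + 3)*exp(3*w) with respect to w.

Use integration by parts with u = w**4 - w**3 + 2*w**2 - 3*w + 3, dv = exp(3*w) dw, so v = exp(3*w)/3.
Apply parts 4 times (tabular method): alternate signs, differentiate u down to 0, integrate dv up.

(27*w**4 - 63*w**3 + 117*w**2 - 159*w + 134)*exp(3*w)/81 + C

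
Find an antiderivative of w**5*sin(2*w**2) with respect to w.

Let u = w², du = 2w dw; rewrite as (1/2)∫ u^2·sin(2u) du.
Now integrate by parts 2 times.

-w**4*cos(2*w**2)/4 + w**2*sin(2*w**2)/4 + cos(2*w**2)/8 + C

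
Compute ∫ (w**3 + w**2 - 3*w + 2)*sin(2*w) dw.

Use integration by parts with u = w**3 + w**2 - 3*w + 2, dv = sin(2*w) dw, so v = -cos(2*w)/2.
Apply parts 3 times (tabular method): alternate signs, differentiate u down to 0, integrate dv up.

-w**3*cos(2*w)/2 + 3*w**2*sin(2*w)/4 - w**2*cos(2*w)/2 + w*sin(2*w)/2 + 9*w*cos(2*w)/4 - 9*sin(2*w)/8 - 3*cos(2*w)/4 + C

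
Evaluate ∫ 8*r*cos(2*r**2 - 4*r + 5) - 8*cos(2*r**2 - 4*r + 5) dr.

Let u = 2*r**2 - 4*r + 5, so du = (4*r - 4) dr.
Rewriting, the integral becomes 2·∫ cos(u) du = 2·sin(u).
Substituting back, u = 2*r**2 - 4*r + 5.

2*sin(2*r**2 - 4*r + 5) + C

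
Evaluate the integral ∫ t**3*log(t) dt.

t**4*log(t)/4 - t**4/16 + C

Use integration by parts with u = log(t), dv = t**3 dt.
Then du = 1/t dt and v = t**4/4.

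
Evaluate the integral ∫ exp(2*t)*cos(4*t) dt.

exp(2*t)*sin(4*t)/5 + exp(2*t)*cos(4*t)/10 + C

Let I denote the integral. Integrate by parts with u = cos(4*t), dv = exp(2*t) dt, so v = exp(2*t)/2: I = exp(2*t)*cos(4*t)/2 + 2·∫ exp(2*t)*sin(4*t) dt.
Apply parts again with u = sin(4*t), dv = exp(2*t) dt: ∫ exp(2*t)*sin(4*t) dt = exp(2*t)*sin(4*t)/2 − 2·I. Substituting back brings back I: I = exp(2*t)*sin(4*t) + exp(2*t)*cos(4*t)/2 − 4·I.
Solving for I: (1 + 4)·I equals the remaining terms, so I = (1/5)·(exp(2*t)*sin(4*t) + exp(2*t)*cos(4*t)/2).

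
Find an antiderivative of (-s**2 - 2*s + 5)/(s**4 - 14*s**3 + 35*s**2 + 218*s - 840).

-29*log(s - 7)/11 + 43*log(s - 6)/10 - 5*log(s - 5)/3 + log(s + 4)/330 + C

Factor the denominator: (s - 7)*(s - 6)*(s - 5)*(s + 4).
Partial-fraction decomposition: 1/(330*(s + 4)) - 5/(3*(s - 5)) + 43/(10*(s - 6)) - 29/(11*(s - 7)).
Integrate each term: A/(s−a) contributes A·log|s−a|.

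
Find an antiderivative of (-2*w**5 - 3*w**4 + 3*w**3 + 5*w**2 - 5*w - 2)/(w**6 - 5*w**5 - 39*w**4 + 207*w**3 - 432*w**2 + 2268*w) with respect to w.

Factor the denominator: w*(w - 6)**2*(w + 7)*(w**2 + 9).
Partial-fraction decomposition: -2*(124*w + 6179)/(19575*(w**2 + 9)) - 12830/(34307*(w + 7)) - 1103657/(684450*(w - 6)) - 9322/(1755*(w - 6)**2) - 1/(1134*w).
Integrate each term; A/(w−a) gives A·log|w−a|; the (Bw+D)/(w²+p²) term gives a log and an atan.

-log(w)/1134 - 1103657*log(w - 6)/684450 - 12830*log(w + 7)/34307 - 124*log(w**2 + 9)/19575 - 12358*atan(w/3)/58725 + 9322/(1755*w - 10530) + C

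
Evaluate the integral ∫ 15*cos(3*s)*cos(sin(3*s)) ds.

5*sin(sin(3*s)) + C

Let u = sin(3*s), so du = (3*cos(3*s)) ds.
Rewriting, the integral becomes 5·∫ cos(u) du = 5·sin(u).
Substituting back, u = sin(3*s).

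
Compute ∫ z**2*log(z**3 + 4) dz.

z**3*log(z**3 + 4)/3 - z**3/3 + 4*log(z**3 + 4)/3 + C

Let u = z**3 + 4, so du = (3*z**2) dz.
The integral becomes (1/3)·∫ log(u) du; integrate by parts with u′=log(u), dv′=du.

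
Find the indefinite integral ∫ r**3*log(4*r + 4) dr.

Use integration by parts with u = log(4*r + 4), dv = r**3 dr.
Then du = 4/(4*r + 4) dr and v = r**4/4.

r**4*log(4*r + 4)/4 - r**4/16 + r**3/12 - r**2/8 + r/4 - log(r + 1)/4 + C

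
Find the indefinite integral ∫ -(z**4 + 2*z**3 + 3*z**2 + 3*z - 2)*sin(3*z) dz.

z**4*cos(3*z)/3 - 4*z**3*sin(3*z)/9 + 2*z**3*cos(3*z)/3 - 2*z**2*sin(3*z)/3 + 5*z**2*cos(3*z)/9 - 10*z*sin(3*z)/27 + 5*z*cos(3*z)/9 - 5*sin(3*z)/27 - 64*cos(3*z)/81 + C

Use integration by parts with u = z**4 + 2*z**3 + 3*z**2 + 3*z - 2, dv = -sin(3*z) dz, so v = cos(3*z)/3.
Apply parts 4 times (tabular method): alternate signs, differentiate u down to 0, integrate dv up.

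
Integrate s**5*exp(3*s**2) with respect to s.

(9*s**4 - 6*s**2 + 2)*exp(3*s**2)/54 + C

Let u = s², du = 2s ds; rewrite as (1/2)∫ u^2·exp(3u) du.
Now integrate by parts 2 times.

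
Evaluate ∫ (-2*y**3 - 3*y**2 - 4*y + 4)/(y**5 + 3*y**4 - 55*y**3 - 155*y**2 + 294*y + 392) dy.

-857*log(y - 7)/6160 + 16*log(y - 2)/405 + 7*log(y + 1)/432 - 50*log(y + 4)/297 + 571*log(y + 7)/2268 + C

Factor the denominator: (y - 7)*(y - 2)*(y + 1)*(y + 4)*(y + 7).
Partial-fraction decomposition: 571/(2268*(y + 7)) - 50/(297*(y + 4)) + 7/(432*(y + 1)) + 16/(405*(y - 2)) - 857/(6160*(y - 7)).
Integrate each term: A/(y−a) contributes A·log|y−a|.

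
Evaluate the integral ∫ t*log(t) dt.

t**2*log(t)/2 - t**2/4 + C

Use integration by parts with u = log(t), dv = t dt.
Then du = 1/t dt and v = t**2/2.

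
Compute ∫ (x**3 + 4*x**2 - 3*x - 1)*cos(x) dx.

x**3*sin(x) + 4*x**2*sin(x) + 3*x**2*cos(x) - 9*x*sin(x) + 8*x*cos(x) - 9*sin(x) - 9*cos(x) + C

Use integration by parts with u = x**3 + 4*x**2 - 3*x - 1, dv = cos(x) dx, so v = sin(x).
Apply parts 3 times (tabular method): alternate signs, differentiate u down to 0, integrate dv up.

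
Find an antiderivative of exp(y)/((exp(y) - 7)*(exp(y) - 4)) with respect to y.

log(exp(y) - 7)/3 - log(exp(y) - 4)/3 + C

Let u = e^y, du = e^y dy.
The integral becomes ∫ du/((u-7)(u-4)); decompose into partial fractions.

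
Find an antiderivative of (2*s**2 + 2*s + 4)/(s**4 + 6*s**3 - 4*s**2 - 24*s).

-log(s)/6 - log(s + 6)/3 + log(s**2 - 4)/4 + C

Factor the denominator: s*(s - 2)*(s + 2)*(s + 6).
Partial-fraction decomposition: -1/(3*(s + 6)) + 1/(4*(s + 2)) + 1/(4*(s - 2)) - 1/(6*s).
Integrate each term: A/(s−a) contributes A·log|s−a|.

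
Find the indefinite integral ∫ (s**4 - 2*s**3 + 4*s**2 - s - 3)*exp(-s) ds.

Use integration by parts with u = s**4 - 2*s**3 + 4*s**2 - s - 3, dv = exp(-s) ds, so v = -exp(-s).
Apply parts 4 times (tabular method): alternate signs, differentiate u down to 0, integrate dv up.

(-s**4 - 2*s**3 - 10*s**2 - 19*s - 16)*exp(-s) + C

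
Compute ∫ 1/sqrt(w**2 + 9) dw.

Substitute w = 3·tan(θ), so dw = 3·sec(θ)^2 dθ and the radical becomes sqrt(w**2 + 9) = 3·sec(θ) by the Pythagorean identity.
Integrate the resulting trig expression in θ, then back-substitute tan(θ) = w/3, sec(θ) = sqrt(w**2 + 9)/3 (absorbing any constant into C).

log(w + sqrt(w**2 + 9)) + C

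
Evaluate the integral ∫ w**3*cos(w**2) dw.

w**2*sin(w**2)/2 + cos(w**2)/2 + C

Let u = w², du = 2w dw; rewrite as (1/2)∫ u^1·cos(1u) du.
Now integrate by parts 1 time.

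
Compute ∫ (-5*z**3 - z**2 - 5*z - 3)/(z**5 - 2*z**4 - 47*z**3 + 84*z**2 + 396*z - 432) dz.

-383*log(z - 6)/360 + 359*log(z - 4)/420 - log(z - 1)/30 - 23*log(z + 3)/126 + 17*log(z + 6)/40 + C

Factor the denominator: (z - 6)*(z - 4)*(z - 1)*(z + 3)*(z + 6).
Partial-fraction decomposition: 17/(40*(z + 6)) - 23/(126*(z + 3)) - 1/(30*(z - 1)) + 359/(420*(z - 4)) - 383/(360*(z - 6)).
Integrate each term: A/(z−a) contributes A·log|z−a|.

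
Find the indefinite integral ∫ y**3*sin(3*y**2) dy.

-y**2*cos(3*y**2)/6 + sin(3*y**2)/18 + C

Let u = y², du = 2y dy; rewrite as (1/2)∫ u^1·sin(3u) du.
Now integrate by parts 1 time.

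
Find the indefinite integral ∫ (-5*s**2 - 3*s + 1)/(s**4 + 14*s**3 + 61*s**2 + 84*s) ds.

log(s)/84 + 35*log(s + 3)/12 - 67*log(s + 4)/12 + 223*log(s + 7)/84 + C

Factor the denominator: s*(s + 3)*(s + 4)*(s + 7).
Partial-fraction decomposition: 223/(84*(s + 7)) - 67/(12*(s + 4)) + 35/(12*(s + 3)) + 1/(84*s).
Integrate each term: A/(s−a) contributes A·log|s−a|.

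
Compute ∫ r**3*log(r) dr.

r**4*log(r)/4 - r**4/16 + C

Use integration by parts with u = log(r), dv = r**3 dr.
Then du = 1/r dr and v = r**4/4.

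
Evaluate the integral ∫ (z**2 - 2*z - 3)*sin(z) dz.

-z**2*cos(z) + 2*z*sin(z) + 2*z*cos(z) - 2*sin(z) + 5*cos(z) + C

Use integration by parts with u = z**2 - 2*z - 3, dv = sin(z) dz, so v = -cos(z).
Apply parts 2 times (tabular method): alternate signs, differentiate u down to 0, integrate dv up.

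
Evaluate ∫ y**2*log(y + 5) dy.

y**3*log(y + 5)/3 - y**3/9 + 5*y**2/6 - 25*y/3 + 125*log(y + 5)/3 + C

Use integration by parts with u = log(y + 5), dv = y**2 dy.
Then du = 1/(y + 5) dy and v = y**3/3.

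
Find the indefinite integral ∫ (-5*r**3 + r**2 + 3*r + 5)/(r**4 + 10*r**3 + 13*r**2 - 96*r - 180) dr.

Factor the denominator: (r - 3)*(r + 2)*(r + 5)*(r + 6).
Partial-fraction decomposition: -1103/(36*(r + 6)) + 80/(3*(r + 5)) - 43/(60*(r + 2)) - 14/(45*(r - 3)).
Integrate each term: A/(r−a) contributes A·log|r−a|.

-14*log(r - 3)/45 - 43*log(r + 2)/60 + 80*log(r + 5)/3 - 1103*log(r + 6)/36 + C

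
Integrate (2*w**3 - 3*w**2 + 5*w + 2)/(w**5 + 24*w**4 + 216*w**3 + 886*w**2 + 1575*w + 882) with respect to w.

-log(w + 1)/45 + 47*log(w + 3)/48 - 568*log(w + 6)/15 + 5315*log(w + 7)/144 - 433/(12*w + 84) + C

Factor the denominator: (w + 1)*(w + 3)*(w + 6)*(w + 7)**2.
Partial-fraction decomposition: 5315/(144*(w + 7)) + 433/(12*(w + 7)**2) - 568/(15*(w + 6)) + 47/(48*(w + 3)) - 1/(45*(w + 1)).
Integrate each term; A/(w−a) gives A·log|w−a|; A/(w−a)² gives −A/(w−a).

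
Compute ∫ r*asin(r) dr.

r**2*asin(r)/2 + r*sqrt(-r**2 + 1)/4 - asin(r)/4 + C

Use integration by parts with u = arcsin(r), dv = r dr.
Then du = 1/sqrt(-r**2 + 1) dr.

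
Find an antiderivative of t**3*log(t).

Use integration by parts with u = log(t), dv = t**3 dt.
Then du = 1/t dt and v = t**4/4.

t**4*log(t)/4 - t**4/16 + C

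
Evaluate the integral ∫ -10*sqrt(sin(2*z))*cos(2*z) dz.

-10*sin(2*z)**(3/2)/3 + C

Let u = sin(2*z), so du = (2*cos(2*z)) dz.
Rewriting, the integral becomes -5·∫ √u du = -5·(2/3)u^(3/2).
Substituting back, u = sin(2*z).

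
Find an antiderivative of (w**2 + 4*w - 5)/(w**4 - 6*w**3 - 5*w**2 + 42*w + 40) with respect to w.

Factor the denominator: (w - 5)*(w - 4)*(w + 1)*(w + 2).
Partial-fraction decomposition: 3/(14*(w + 2)) - 4/(15*(w + 1)) - 9/(10*(w - 4)) + 20/(21*(w - 5)).
Integrate each term: A/(w−a) contributes A·log|w−a|.

20*log(w - 5)/21 - 9*log(w - 4)/10 - 4*log(w + 1)/15 + 3*log(w + 2)/14 + C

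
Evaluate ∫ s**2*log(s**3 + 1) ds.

s**3*log(s**3 + 1)/3 - s**3/3 + log(s**3 + 1)/3 + C

Let u = s**3 + 1, so du = (3*s**2) ds.
The integral becomes (1/3)·∫ log(u) du; integrate by parts with u′=log(u), dv′=du.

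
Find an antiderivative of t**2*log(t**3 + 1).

Let u = t**3 + 1, so du = (3*t**2) dt.
The integral becomes (1/3)·∫ log(u) du; integrate by parts with u′=log(u), dv′=du.

t**3*log(t**3 + 1)/3 - t**3/3 + log(t**3 + 1)/3 + C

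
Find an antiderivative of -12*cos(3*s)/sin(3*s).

-4*log(sin(3*s)) + C

Let u = sin(3*s), so du = (3*cos(3*s)) ds.
Rewriting, the integral becomes -4·∫ 1/u du = -4·log(u).
Substituting back, u = sin(3*s).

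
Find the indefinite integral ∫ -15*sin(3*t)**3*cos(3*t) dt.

Let u = sin(3*t), so du = (3*cos(3*t)) dt.
Rewriting, the integral becomes -5·∫ u^3 du = -5·u^4/4.
Substituting back, u = sin(3*t).

-5*sin(3*t)**4/4 + C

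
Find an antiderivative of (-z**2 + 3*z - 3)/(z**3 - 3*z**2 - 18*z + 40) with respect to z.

Factor the denominator: (z - 5)*(z - 2)*(z + 4).
Partial-fraction decomposition: -31/(54*(z + 4)) + 1/(18*(z - 2)) - 13/(27*(z - 5)).
Integrate each term: A/(z−a) contributes A·log|z−a|.

-13*log(z - 5)/27 + log(z - 2)/18 - 31*log(z + 4)/54 + C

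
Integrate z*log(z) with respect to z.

z**2*log(z)/2 - z**2/4 + C

Use integration by parts with u = log(z), dv = z dz.
Then du = 1/z dz and v = z**2/2.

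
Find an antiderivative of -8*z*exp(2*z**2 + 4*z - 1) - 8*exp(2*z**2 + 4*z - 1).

Let u = 2*z**2 + 4*z - 1, so du = (4*z + 4) dz.
Rewriting, the integral becomes -2·∫ e^u du = -2·e^u.
Substituting back, u = 2*z**2 + 4*z - 1.

-2*exp(2*z**2 + 4*z - 1) + C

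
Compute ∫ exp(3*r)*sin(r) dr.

Let I denote the integral. Integrate by parts with u = sin(r), dv = exp(3*r) dr, so v = exp(3*r)/3: I = exp(3*r)*sin(r)/3 − (1/3)·∫ exp(3*r)*cos(r) dr.
Apply parts again with u = cos(r), dv = exp(3*r) dr: ∫ exp(3*r)*cos(r) dr = exp(3*r)*cos(r)/3 + (1/3)·I. Substituting back brings back I: I = exp(3*r)*sin(r)/3 - exp(3*r)*cos(r)/9 − (1/9)·I.
Solving for I: (1 + 1/9)·I equals the remaining terms, so I = (9/10)·(exp(3*r)*sin(r)/3 - exp(3*r)*cos(r)/9).

3*exp(3*r)*sin(r)/10 - exp(3*r)*cos(r)/10 + C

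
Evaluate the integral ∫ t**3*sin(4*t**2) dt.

Let u = t², du = 2t dt; rewrite as (1/2)∫ u^1·sin(4u) du.
Now integrate by parts 1 time.

-t**2*cos(4*t**2)/8 + sin(4*t**2)/32 + C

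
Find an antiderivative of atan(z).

Use integration by parts with u = arctan(z), dv = dz.
Then du = 1/(z**2 + 1) dz.

z*atan(z) - log(z**2 + 1)/2 + C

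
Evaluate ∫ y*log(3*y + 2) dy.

y**2*log(3*y + 2)/2 - y**2/4 + y/3 - 2*log(3*y + 2)/9 + C

Use integration by parts with u = log(3*y + 2), dv = y dy.
Then du = 3/(3*y + 2) dy and v = y**2/2.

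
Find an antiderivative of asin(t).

t*asin(t) + sqrt(-t**2 + 1) + C

Use integration by parts with u = arcsin(t), dv = dt.
Then du = 1/sqrt(-t**2 + 1) dt.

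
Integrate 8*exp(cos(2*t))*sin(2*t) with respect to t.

Let u = cos(2*t), so du = (-2*sin(2*t)) dt.
Rewriting, the integral becomes -4·∫ e^u du = -4·e^u.
Substituting back, u = cos(2*t).

-4*exp(cos(2*t)) + C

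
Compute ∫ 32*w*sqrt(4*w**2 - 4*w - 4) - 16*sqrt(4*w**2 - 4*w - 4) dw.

Let u = 4*w**2 - 4*w - 4, so du = (8*w - 4) dw.
Rewriting, the integral becomes 4·∫ √u du = 4·(2/3)u^(3/2).
Substituting back, u = 4*w**2 - 4*w - 4.

8*(4*w**2 - 4*w - 4)**(3/2)/3 + C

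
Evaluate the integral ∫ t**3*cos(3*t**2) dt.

t**2*sin(3*t**2)/6 + cos(3*t**2)/18 + C

Let u = t², du = 2t dt; rewrite as (1/2)∫ u^1·cos(3u) du.
Now integrate by parts 1 time.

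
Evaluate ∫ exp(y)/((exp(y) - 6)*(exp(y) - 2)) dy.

log(exp(y) - 6)/4 - log(exp(y) - 2)/4 + C

Let u = e^y, du = e^y dy.
The integral becomes ∫ du/((u-2)(u-6)); decompose into partial fractions.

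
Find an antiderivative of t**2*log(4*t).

t**3*(log(t) + 2*log(2))/3 - t**3/9 + C

Use integration by parts with u = log(4*t), dv = t**2 dt.
Then du = 1/t dt and v = t**3/3.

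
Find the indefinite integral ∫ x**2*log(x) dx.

Use integration by parts with u = log(x), dv = x**2 dx.
Then du = 1/x dx and v = x**3/3.

x**3*log(x)/3 - x**3/9 + C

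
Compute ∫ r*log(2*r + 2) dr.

r**2*log(2*r + 2)/2 - r**2/4 + r/2 - log(r + 1)/2 + C

Use integration by parts with u = log(2*r + 2), dv = r dr.
Then du = 2/(2*r + 2) dr and v = r**2/2.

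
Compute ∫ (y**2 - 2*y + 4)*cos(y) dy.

y**2*sin(y) - 2*y*sin(y) + 2*y*cos(y) + 2*sin(y) - 2*cos(y) + C

Use integration by parts with u = y**2 - 2*y + 4, dv = cos(y) dy, so v = sin(y).
Apply parts 2 times (tabular method): alternate signs, differentiate u down to 0, integrate dv up.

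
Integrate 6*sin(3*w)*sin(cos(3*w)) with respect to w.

2*cos(cos(3*w)) + C

Let u = cos(3*w), so du = (-3*sin(3*w)) dw.
Rewriting, the integral becomes -2·∫ sin(u) du = -2·-cos(u).
Substituting back, u = cos(3*w).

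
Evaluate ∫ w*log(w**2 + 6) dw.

Let u = w**2 + 6, so du = (2*w) dw.
The integral becomes (1/2)·∫ log(u) du; integrate by parts with u′=log(u), dv′=du.

w**2*log(w**2 + 6)/2 - w**2/2 + 3*log(w**2 + 6) + C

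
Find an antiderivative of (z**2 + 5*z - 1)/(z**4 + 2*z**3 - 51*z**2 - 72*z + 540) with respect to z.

Factor the denominator: (z - 6)*(z - 3)*(z + 5)*(z + 6).
Partial-fraction decomposition: -5/(108*(z + 6)) - 1/(88*(z + 5)) - 23/(216*(z - 3)) + 65/(396*(z - 6)).
Integrate each term: A/(z−a) contributes A·log|z−a|.

65*log(z - 6)/396 - 23*log(z - 3)/216 - log(z + 5)/88 - 5*log(z + 6)/108 + C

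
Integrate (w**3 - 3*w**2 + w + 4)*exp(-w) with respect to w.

(-w**3 - w - 5)*exp(-w) + C

Use integration by parts with u = w**3 - 3*w**2 + w + 4, dv = exp(-w) dw, so v = -exp(-w).
Apply parts 3 times (tabular method): alternate signs, differentiate u down to 0, integrate dv up.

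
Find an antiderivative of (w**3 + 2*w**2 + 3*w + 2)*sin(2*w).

Use integration by parts with u = w**3 + 2*w**2 + 3*w + 2, dv = sin(2*w) dw, so v = -cos(2*w)/2.
Apply parts 3 times (tabular method): alternate signs, differentiate u down to 0, integrate dv up.

-w**3*cos(2*w)/2 + 3*w**2*sin(2*w)/4 - w**2*cos(2*w) + w*sin(2*w) - 3*w*cos(2*w)/4 + 3*sin(2*w)/8 - cos(2*w)/2 + C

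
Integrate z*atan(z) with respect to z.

Use integration by parts with u = arctan(z), dv = z dz.
Then du = 1/(z**2 + 1) dz.

z**2*atan(z)/2 - z/2 + atan(z)/2 + C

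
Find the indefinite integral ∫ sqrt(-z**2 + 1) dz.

z*sqrt(-z**2 + 1)/2 + asin(z)/2 + C

Substitute z = sin(θ), so dz = cos(θ) dθ and the radical becomes sqrt(-z**2 + 1) = cos(θ) by the Pythagorean identity.
Integrate the resulting trig expression in θ, then back-substitute θ = asin(z), sin(θ) = z, cos(θ) = sqrt(-z**2 + 1) (absorbing any constant into C).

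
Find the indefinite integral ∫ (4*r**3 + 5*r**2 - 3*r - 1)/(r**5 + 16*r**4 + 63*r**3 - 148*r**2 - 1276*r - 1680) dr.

Factor the denominator: (r - 4)*(r + 2)*(r + 5)*(r + 6)*(r + 7).
Partial-fraction decomposition: -1107/(110*(r + 7)) + 667/(40*(r + 6)) - 361/(54*(r + 5)) + 7/(360*(r + 2)) + 323/(5940*(r - 4)).
Integrate each term: A/(r−a) contributes A·log|r−a|.

323*log(r - 4)/5940 + 7*log(r + 2)/360 - 361*log(r + 5)/54 + 667*log(r + 6)/40 - 1107*log(r + 7)/110 + C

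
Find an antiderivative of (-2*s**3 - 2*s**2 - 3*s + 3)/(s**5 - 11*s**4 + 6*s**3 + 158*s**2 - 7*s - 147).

-653*log(s - 7)/28800 - log(s - 1)/72 - 3*log(s + 1)/128 + 3*log(s + 3)/50 + 401/(240*s - 1680) + C

Factor the denominator: (s - 7)**2*(s - 1)*(s + 1)*(s + 3).
Partial-fraction decomposition: 3/(50*(s + 3)) - 3/(128*(s + 1)) - 1/(72*(s - 1)) - 653/(28800*(s - 7)) - 401/(240*(s - 7)**2).
Integrate each term; A/(s−a) gives A·log|s−a|; A/(s−a)² gives −A/(s−a).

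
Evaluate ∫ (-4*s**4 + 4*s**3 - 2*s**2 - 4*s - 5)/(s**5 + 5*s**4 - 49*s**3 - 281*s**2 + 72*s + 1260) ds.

-8363*log(s - 7)/7800 + 53*log(s - 2)/1400 - 443*log(s + 3)/300 + 3035*log(s + 5)/168 - 6101*log(s + 6)/312 + C

Factor the denominator: (s - 7)*(s - 2)*(s + 3)*(s + 5)*(s + 6).
Partial-fraction decomposition: -6101/(312*(s + 6)) + 3035/(168*(s + 5)) - 443/(300*(s + 3)) + 53/(1400*(s - 2)) - 8363/(7800*(s - 7)).
Integrate each term: A/(s−a) contributes A·log|s−a|.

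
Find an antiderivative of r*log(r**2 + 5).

Let u = r**2 + 5, so du = (2*r) dr.
The integral becomes (1/2)·∫ log(u) du; integrate by parts with u′=log(u), dv′=du.

r**2*log(r**2 + 5)/2 - r**2/2 + 5*log(r**2 + 5)/2 + C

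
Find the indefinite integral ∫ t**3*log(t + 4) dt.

t**4*log(t + 4)/4 - t**4/16 + t**3/3 - 2*t**2 + 16*t - 64*log(t + 4) + C

Use integration by parts with u = log(t + 4), dv = t**3 dt.
Then du = 1/(t + 4) dt and v = t**4/4.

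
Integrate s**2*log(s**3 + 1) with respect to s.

s**3*log(s**3 + 1)/3 - s**3/3 + log(s**3 + 1)/3 + C

Let u = s**3 + 1, so du = (3*s**2) ds.
The integral becomes (1/3)·∫ log(u) du; integrate by parts with u′=log(u), dv′=du.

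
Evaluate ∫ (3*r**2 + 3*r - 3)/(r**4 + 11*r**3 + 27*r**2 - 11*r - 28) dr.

Factor the denominator: (r - 1)*(r + 1)*(r + 4)*(r + 7).
Partial-fraction decomposition: -41/(48*(r + 7)) + 11/(15*(r + 4)) + 1/(12*(r + 1)) + 3/(80*(r - 1)).
Integrate each term: A/(r−a) contributes A·log|r−a|.

3*log(r - 1)/80 + log(r + 1)/12 + 11*log(r + 4)/15 - 41*log(r + 7)/48 + C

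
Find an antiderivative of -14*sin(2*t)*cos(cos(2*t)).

7*sin(cos(2*t)) + C

Let u = cos(2*t), so du = (-2*sin(2*t)) dt.
Rewriting, the integral becomes 7·∫ cos(u) du = 7·sin(u).
Substituting back, u = cos(2*t).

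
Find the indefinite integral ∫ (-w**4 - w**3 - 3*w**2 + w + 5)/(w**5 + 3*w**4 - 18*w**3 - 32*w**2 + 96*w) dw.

Factor the denominator: w*(w - 3)*(w - 2)*(w + 4)**2.
Partial-fraction decomposition: -8339/(14112*(w + 4)) + 239/(168*(w + 4)**2) + 29/(72*(w - 2)) - 127/(147*(w - 3)) + 5/(96*w).
Integrate each term; A/(w−a) gives A·log|w−a|; A/(w−a)² gives −A/(w−a).

5*log(w)/96 - 127*log(w - 3)/147 + 29*log(w - 2)/72 - 8339*log(w + 4)/14112 - 239/(168*w + 672) + C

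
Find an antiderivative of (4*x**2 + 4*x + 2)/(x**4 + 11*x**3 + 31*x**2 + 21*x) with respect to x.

2*log(x)/21 - log(x + 1)/6 + 13*log(x + 3)/12 - 85*log(x + 7)/84 + C

Factor the denominator: x*(x + 1)*(x + 3)*(x + 7).
Partial-fraction decomposition: -85/(84*(x + 7)) + 13/(12*(x + 3)) - 1/(6*(x + 1)) + 2/(21*x).
Integrate each term: A/(x−a) contributes A·log|x−a|.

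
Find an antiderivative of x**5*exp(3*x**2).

Let u = x², du = 2x dx; rewrite as (1/2)∫ u^2·exp(3u) du.
Now integrate by parts 2 times.

(9*x**4 - 6*x**2 + 2)*exp(3*x**2)/54 + C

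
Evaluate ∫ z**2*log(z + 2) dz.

Use integration by parts with u = log(z + 2), dv = z**2 dz.
Then du = 1/(z + 2) dz and v = z**3/3.

z**3*log(z + 2)/3 - z**3/9 + z**2/3 - 4*z/3 + 8*log(z + 2)/3 + C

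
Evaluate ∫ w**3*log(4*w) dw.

Use integration by parts with u = log(4*w), dv = w**3 dw.
Then du = 1/w dw and v = w**4/4.

w**4*(log(w) + 2*log(2))/4 - w**4/16 + C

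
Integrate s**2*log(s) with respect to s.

Use integration by parts with u = log(s), dv = s**2 ds.
Then du = 1/s ds and v = s**3/3.

s**3*log(s)/3 - s**3/9 + C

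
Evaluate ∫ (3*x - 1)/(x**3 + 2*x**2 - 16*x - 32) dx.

11*log(x - 4)/48 + 7*log(x + 2)/12 - 13*log(x + 4)/16 + C

Factor the denominator: (x - 4)*(x + 2)*(x + 4).
Partial-fraction decomposition: -13/(16*(x + 4)) + 7/(12*(x + 2)) + 11/(48*(x - 4)).
Integrate each term: A/(x−a) contributes A·log|x−a|.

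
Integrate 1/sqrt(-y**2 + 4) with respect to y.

Substitute y = 2·sin(θ), so dy = 2·cos(θ) dθ and the radical becomes sqrt(-y**2 + 4) = 2·cos(θ) by the Pythagorean identity.
Integrate the resulting trig expression in θ, then back-substitute θ = asin(y/2), sin(θ) = y/2, cos(θ) = sqrt(-y**2 + 4)/2 (absorbing any constant into C).

asin(y/2) + C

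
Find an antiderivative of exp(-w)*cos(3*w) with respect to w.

Let I denote the integral. Integrate by parts with u = cos(3*w), dv = exp(-w) dw, so v = -exp(-w): I = -exp(-w)*cos(3*w) − 3·∫ exp(-w)*sin(3*w) dw.
Apply parts again with u = sin(3*w), dv = exp(-w) dw: ∫ exp(-w)*sin(3*w) dw = -exp(-w)*sin(3*w) + 3·I. Substituting back brings back I: I = 3*exp(-w)*sin(3*w) - exp(-w)*cos(3*w) − 9·I.
Solving for I: (1 + 9)·I equals the remaining terms, so I = (1/10)·(3*exp(-w)*sin(3*w) - exp(-w)*cos(3*w)).

3*exp(-w)*sin(3*w)/10 - exp(-w)*cos(3*w)/10 + C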